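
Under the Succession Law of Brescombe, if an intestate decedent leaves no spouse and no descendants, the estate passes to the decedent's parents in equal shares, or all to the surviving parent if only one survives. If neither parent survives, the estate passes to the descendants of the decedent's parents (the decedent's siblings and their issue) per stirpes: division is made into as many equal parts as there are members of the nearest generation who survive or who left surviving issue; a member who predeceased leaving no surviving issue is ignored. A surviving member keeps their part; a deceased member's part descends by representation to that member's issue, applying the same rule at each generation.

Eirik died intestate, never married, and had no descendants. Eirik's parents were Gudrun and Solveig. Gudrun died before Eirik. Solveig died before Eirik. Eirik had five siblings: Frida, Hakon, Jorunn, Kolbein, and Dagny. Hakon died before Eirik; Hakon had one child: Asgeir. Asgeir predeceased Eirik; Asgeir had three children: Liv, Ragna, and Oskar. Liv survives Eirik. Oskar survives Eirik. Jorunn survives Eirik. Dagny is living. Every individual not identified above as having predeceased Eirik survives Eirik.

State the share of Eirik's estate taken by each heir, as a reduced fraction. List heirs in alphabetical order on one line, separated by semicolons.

Neither parent survives and there are no descendants, so the estate passes to Eirik's siblings and their issue per stirpes.
The estate is divided into 5 equal shares of 1/5 among Frida, Hakon, Jorunn, Kolbein, Dagny.
Frida is living and takes 1/5.
Hakon predeceased; the 1/5 allotted to Hakon's branch passes to Hakon's issue by representation.
Asgeir's line is the sole branch at this level, so the full 1/5 passes to Asgeir's issue by representation.
The 1/5 is divided into 3 equal shares of 1/15 among Liv, Ragna, Oskar.
Liv is living and takes 1/15.
Ragna is living and takes 1/15.
Oskar is living and takes 1/15.
Jorunn is living and takes 1/5.
Kolbein is living and takes 1/5.
Dagny is living and takes 1/5.

Dagny 1/5; Frida 1/5; Jorunn 1/5; Kolbein 1/5; Liv 1/15; Oskar 1/15; Ragna 1/15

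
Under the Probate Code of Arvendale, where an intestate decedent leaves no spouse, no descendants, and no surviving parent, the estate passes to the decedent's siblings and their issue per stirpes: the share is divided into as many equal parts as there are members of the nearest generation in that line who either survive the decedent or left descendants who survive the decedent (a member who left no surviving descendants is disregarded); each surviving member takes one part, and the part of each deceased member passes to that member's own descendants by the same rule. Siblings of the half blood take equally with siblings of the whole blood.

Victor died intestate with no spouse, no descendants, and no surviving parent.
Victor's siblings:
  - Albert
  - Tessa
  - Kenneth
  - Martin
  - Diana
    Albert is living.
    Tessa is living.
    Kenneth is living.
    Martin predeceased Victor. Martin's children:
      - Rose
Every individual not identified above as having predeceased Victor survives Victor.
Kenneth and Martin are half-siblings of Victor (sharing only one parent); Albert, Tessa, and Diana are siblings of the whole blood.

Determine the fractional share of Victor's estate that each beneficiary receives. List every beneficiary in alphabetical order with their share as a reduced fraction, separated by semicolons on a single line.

Albert 1/5; Diana 1/5; Kenneth 1/5; Rose 1/5; Tessa 1/5

No spouse, descendants, or parent survives, so the estate passes to Victor's siblings per stirpes.
Half-blood and whole-blood siblings take equally under the stated rule.
The estate is divided into 5 equal shares of 1/5 among Albert, Tessa, Kenneth, Martin, Diana.
Albert is living and takes 1/5.
Tessa is living and takes 1/5.
Kenneth is living and takes 1/5.
Martin predeceased; the 1/5 allotted to Martin's branch passes to Martin's issue by representation.
Rose is the sole taker at this level and receives the full 1/5.
Diana is living and takes 1/5.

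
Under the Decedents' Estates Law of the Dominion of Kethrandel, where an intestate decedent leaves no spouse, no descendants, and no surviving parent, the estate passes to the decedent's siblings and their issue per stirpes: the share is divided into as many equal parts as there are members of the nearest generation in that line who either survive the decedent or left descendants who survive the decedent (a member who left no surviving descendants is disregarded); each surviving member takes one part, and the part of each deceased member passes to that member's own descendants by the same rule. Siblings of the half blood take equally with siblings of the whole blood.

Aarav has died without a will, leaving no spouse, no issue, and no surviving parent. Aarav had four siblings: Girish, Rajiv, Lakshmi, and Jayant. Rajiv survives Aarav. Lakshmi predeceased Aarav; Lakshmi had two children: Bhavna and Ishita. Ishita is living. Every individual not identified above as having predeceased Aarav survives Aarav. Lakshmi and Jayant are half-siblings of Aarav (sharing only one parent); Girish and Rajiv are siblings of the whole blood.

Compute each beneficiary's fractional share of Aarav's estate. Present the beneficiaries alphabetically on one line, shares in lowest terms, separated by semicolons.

No spouse, descendants, or parent survives, so the estate passes to Aarav's siblings per stirpes.
Half-blood and whole-blood siblings take equally under the stated rule.
The estate is divided into 4 equal shares of 1/4 among Girish, Rajiv, Lakshmi, Jayant.
Girish is living and takes 1/4.
Rajiv is living and takes 1/4.
Lakshmi predeceased; the 1/4 allotted to Lakshmi's branch passes to Lakshmi's issue by representation.
The 1/4 is divided into 2 equal shares of 1/8 among Bhavna, Ishita.
Bhavna is living and takes 1/8.
Ishita is living and takes 1/8.
Jayant is living and takes 1/4.

Bhavna 1/8; Girish 1/4; Ishita 1/8; Jayant 1/4; Rajiv 1/4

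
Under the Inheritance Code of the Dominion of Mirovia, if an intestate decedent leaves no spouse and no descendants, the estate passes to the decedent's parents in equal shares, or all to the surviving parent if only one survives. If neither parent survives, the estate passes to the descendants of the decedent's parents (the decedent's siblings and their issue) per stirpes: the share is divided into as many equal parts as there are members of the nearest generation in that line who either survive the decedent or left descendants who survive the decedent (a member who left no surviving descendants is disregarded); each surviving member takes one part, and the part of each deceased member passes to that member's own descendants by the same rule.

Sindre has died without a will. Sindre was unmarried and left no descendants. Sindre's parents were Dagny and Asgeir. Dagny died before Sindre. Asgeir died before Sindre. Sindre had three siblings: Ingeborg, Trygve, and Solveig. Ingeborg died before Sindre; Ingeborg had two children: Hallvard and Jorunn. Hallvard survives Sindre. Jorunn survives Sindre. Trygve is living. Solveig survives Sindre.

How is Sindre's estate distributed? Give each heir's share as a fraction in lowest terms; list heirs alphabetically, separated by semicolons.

Neither parent survives and there are no descendants, so the estate passes to Sindre's siblings and their issue per stirpes.
The estate is divided into 3 equal shares of 1/3 among Ingeborg, Trygve, Solveig.
Ingeborg predeceased; the 1/3 allotted to Ingeborg's branch passes to Ingeborg's issue by representation.
The 1/3 is divided into 2 equal shares of 1/6 among Hallvard, Jorunn.
Hallvard is living and takes 1/6.
Jorunn is living and takes 1/6.
Trygve is living and takes 1/3.
Solveig is living and takes 1/3.

Hallvard 1/6; Jorunn 1/6; Solveig 1/3; Trygve 1/3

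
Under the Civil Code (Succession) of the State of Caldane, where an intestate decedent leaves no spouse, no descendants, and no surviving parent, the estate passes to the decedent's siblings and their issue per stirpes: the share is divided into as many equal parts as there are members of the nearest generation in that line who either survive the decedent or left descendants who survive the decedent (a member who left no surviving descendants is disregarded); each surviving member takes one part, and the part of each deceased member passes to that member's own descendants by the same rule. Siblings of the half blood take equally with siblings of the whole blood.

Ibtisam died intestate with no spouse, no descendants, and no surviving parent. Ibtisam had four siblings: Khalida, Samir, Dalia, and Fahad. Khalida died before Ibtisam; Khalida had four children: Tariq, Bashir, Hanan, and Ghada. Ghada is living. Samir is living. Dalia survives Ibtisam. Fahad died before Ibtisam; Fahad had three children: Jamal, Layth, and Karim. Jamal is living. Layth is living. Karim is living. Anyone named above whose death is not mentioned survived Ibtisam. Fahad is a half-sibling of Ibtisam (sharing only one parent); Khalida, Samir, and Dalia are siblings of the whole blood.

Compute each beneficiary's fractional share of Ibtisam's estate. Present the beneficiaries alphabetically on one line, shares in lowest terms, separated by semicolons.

No spouse, descendants, or parent survives, so the estate passes to Ibtisam's siblings per stirpes.
Half-blood and whole-blood siblings take equally under the stated rule.
The estate is divided into 4 equal shares of 1/4 among Khalida, Samir, Dalia, Fahad.
Khalida predeceased; the 1/4 allotted to Khalida's branch passes to Khalida's issue by representation.
The 1/4 is divided into 4 equal shares of 1/16 among Tariq, Bashir, Hanan, Ghada.
Tariq is living and takes 1/16.
Bashir is living and takes 1/16.
Hanan is living and takes 1/16.
Ghada is living and takes 1/16.
Samir is living and takes 1/4.
Dalia is living and takes 1/4.
Fahad predeceased; the 1/4 allotted to Fahad's branch passes to Fahad's issue by representation.
The 1/4 is divided into 3 equal shares of 1/12 among Jamal, Layth, Karim.
Jamal is living and takes 1/12.
Layth is living and takes 1/12.
Karim is living and takes 1/12.

Bashir 1/16; Dalia 1/4; Ghada 1/16; Hanan 1/16; Jamal 1/12; Karim 1/12; Layth 1/12; Samir 1/4; Tariq 1/16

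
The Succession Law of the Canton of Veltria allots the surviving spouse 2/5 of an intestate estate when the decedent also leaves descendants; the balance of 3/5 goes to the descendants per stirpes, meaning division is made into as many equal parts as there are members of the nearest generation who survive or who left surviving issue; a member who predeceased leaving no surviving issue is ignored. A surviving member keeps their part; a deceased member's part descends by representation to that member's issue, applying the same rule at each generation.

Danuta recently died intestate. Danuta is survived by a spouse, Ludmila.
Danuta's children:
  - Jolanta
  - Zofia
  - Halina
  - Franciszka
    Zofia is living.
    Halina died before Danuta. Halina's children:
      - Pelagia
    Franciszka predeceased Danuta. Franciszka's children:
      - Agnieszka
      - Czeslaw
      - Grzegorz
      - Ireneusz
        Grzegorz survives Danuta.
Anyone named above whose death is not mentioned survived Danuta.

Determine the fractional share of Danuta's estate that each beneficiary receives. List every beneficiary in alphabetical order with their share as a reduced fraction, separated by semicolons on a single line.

Agnieszka 3/80; Czeslaw 3/80; Grzegorz 3/80; Ireneusz 3/80; Jolanta 3/20; Ludmila 2/5; Pelagia 3/20; Zofia 3/20

Ludmila, as surviving spouse, takes 2/5.
The remaining 3/5 passes to Danuta's descendants per stirpes.
The 3/5 is divided into 4 equal shares of 3/20 among Jolanta, Zofia, Halina, Franciszka.
Jolanta is living and takes 3/20.
Zofia is living and takes 3/20.
Halina predeceased; the 3/20 allotted to Halina's branch passes to Halina's issue by representation.
Pelagia is the sole taker at this level and receives the full 3/20.
Franciszka predeceased; the 3/20 allotted to Franciszka's branch passes to Franciszka's issue by representation.
The 3/20 is divided into 4 equal shares of 3/80 among Agnieszka, Czeslaw, Grzegorz, Ireneusz.
Agnieszka is living and takes 3/80.
Czeslaw is living and takes 3/80.
Grzegorz is living and takes 3/80.
Ireneusz is living and takes 3/80.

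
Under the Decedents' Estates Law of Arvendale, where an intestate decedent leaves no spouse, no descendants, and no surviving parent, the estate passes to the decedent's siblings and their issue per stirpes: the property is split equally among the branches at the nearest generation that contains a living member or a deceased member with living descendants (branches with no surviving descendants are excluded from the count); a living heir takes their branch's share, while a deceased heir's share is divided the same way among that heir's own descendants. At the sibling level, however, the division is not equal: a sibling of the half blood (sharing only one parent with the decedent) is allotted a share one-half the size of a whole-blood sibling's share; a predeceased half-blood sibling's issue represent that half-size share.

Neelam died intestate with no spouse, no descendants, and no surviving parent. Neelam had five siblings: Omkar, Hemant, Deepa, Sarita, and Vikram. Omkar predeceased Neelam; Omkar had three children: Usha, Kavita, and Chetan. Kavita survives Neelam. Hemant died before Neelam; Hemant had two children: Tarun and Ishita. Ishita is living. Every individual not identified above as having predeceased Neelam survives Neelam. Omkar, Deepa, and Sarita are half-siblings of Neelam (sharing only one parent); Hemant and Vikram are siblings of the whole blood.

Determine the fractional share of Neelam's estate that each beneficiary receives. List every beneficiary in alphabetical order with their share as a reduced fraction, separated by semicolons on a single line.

No spouse, descendants, or parent survives, so the estate passes to Neelam's siblings per stirpes.
Half-blood siblings count for one-half the weight of whole-blood siblings at the initial division.
Dividing 1 in proportion to weights (total weight 7/2): Omkar (weight 1/2) → 1/7; Hemant (weight 1) → 2/7; Deepa (weight 1/2) → 1/7; Sarita (weight 1/2) → 1/7; Vikram (weight 1) → 2/7.
Omkar predeceased; the 1/7 allotted to Omkar's branch passes to Omkar's issue by representation.
The 1/7 is divided into 3 equal shares of 1/21 among Usha, Kavita, Chetan.
Usha is living and takes 1/21.
Kavita is living and takes 1/21.
Chetan is living and takes 1/21.
Hemant predeceased; the 2/7 allotted to Hemant's branch passes to Hemant's issue by representation.
The 2/7 is divided into 2 equal shares of 1/7 among Tarun, Ishita.
Tarun is living and takes 1/7.
Ishita is living and takes 1/7.
Deepa is living and takes 1/7.
Sarita is living and takes 1/7.
Vikram is living and takes 2/7.

Chetan 1/21; Deepa 1/7; Ishita 1/7; Kavita 1/21; Sarita 1/7; Tarun 1/7; Usha 1/21; Vikram 2/7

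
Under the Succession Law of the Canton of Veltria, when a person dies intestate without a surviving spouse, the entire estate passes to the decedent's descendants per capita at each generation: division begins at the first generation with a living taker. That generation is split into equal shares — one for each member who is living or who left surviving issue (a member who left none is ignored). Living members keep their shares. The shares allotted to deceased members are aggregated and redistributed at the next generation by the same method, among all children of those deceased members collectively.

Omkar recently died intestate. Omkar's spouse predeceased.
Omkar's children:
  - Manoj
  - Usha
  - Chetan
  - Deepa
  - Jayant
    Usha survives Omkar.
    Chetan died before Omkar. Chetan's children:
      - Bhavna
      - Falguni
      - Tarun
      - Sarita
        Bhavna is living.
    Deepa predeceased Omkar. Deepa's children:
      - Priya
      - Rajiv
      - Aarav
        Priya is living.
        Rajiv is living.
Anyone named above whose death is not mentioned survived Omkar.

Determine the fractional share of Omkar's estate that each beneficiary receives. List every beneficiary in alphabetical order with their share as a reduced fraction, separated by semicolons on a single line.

Aarav 2/35; Bhavna 2/35; Falguni 2/35; Jayant 1/5; Manoj 1/5; Priya 2/35; Rajiv 2/35; Sarita 2/35; Tarun 2/35; Usha 1/5

There is no surviving spouse, so the entire estate passes to Omkar's descendants per capita at each generation.
At generation 1 (Manoj, Usha, Chetan, Deepa, Jayant) there are 5 shares of (1)/5 = 1/5 each.
Living: Manoj, Usha, and Jayant — each takes 1/5.
Deceased: Chetan and Deepa. Their combined 2/5 is pooled and carried to generation 2.
At generation 2 (Bhavna, Falguni, Tarun, Sarita, Priya, Rajiv, Aarav) there are 7 shares of (2/5)/7 = 2/35 each.
Living: Bhavna, Falguni, Tarun, Sarita, Priya, Rajiv, and Aarav — each takes 2/35.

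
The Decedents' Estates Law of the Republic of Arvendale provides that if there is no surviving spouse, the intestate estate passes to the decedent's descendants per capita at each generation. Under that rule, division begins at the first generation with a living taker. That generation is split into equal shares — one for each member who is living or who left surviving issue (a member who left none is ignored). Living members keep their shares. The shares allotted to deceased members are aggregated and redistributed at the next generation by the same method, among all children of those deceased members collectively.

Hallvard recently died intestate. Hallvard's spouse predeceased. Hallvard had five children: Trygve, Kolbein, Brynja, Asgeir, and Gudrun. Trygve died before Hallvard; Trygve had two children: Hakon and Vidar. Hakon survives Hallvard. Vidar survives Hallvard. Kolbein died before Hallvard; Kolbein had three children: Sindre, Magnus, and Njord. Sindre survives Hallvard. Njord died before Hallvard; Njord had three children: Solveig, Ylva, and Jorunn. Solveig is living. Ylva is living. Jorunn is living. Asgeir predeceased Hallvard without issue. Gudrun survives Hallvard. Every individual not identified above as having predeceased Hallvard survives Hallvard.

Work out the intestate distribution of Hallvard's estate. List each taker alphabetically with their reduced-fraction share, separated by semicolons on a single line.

Brynja 1/4; Gudrun 1/4; Hakon 1/10; Jorunn 1/30; Magnus 1/10; Sindre 1/10; Solveig 1/30; Vidar 1/10; Ylva 1/30

There is no surviving spouse, so the entire estate passes to Hallvard's descendants per capita at each generation.
At generation 1 (Trygve, Kolbein, Brynja, Gudrun) there are 4 shares of (1)/4 = 1/4 each.
Living: Brynja and Gudrun — each takes 1/4.
Deceased: Trygve and Kolbein. Their combined 1/2 is pooled and carried to generation 2.
At generation 2 (Hakon, Vidar, Sindre, Magnus, Njord) there are 5 shares of (1/2)/5 = 1/10 each.
Living: Hakon, Vidar, Sindre, and Magnus — each takes 1/10.
Deceased: Njord. That 1/10 share is carried to generation 3.
At generation 3 (Solveig, Ylva, Jorunn) there are 3 shares of (1/10)/3 = 1/30 each.
Living: Solveig, Ylva, and Jorunn — each takes 1/30.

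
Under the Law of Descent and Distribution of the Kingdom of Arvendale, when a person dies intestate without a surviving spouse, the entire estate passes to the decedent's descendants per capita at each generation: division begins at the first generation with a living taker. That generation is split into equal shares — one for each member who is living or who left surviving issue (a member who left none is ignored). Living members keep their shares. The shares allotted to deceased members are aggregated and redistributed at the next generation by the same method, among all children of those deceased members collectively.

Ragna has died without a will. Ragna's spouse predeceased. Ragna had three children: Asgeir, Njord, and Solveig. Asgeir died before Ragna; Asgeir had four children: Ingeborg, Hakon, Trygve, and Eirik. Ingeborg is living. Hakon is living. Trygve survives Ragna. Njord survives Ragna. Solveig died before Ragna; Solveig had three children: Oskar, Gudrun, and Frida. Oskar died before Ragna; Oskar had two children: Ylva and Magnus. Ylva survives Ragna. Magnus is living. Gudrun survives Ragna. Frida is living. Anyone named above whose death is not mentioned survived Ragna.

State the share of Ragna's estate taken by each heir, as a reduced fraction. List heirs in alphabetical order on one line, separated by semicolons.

There is no surviving spouse, so the entire estate passes to Ragna's descendants per capita at each generation.
At generation 1 (Asgeir, Njord, Solveig) there are 3 shares of (1)/3 = 1/3 each.
Living: Njord — each takes 1/3.
Deceased: Asgeir and Solveig. Their combined 2/3 is pooled and carried to generation 2.
At generation 2 (Ingeborg, Hakon, Trygve, Eirik, Oskar, Gudrun, Frida) there are 7 shares of (2/3)/7 = 2/21 each.
Living: Ingeborg, Hakon, Trygve, Eirik, Gudrun, and Frida — each takes 2/21.
Deceased: Oskar. That 2/21 share is carried to generation 3.
At generation 3 (Ylva, Magnus) there are 2 shares of (2/21)/2 = 1/21 each.
Living: Ylva and Magnus — each takes 1/21.

Eirik 2/21; Frida 2/21; Gudrun 2/21; Hakon 2/21; Ingeborg 2/21; Magnus 1/21; Njord 1/3; Trygve 2/21; Ylva 1/21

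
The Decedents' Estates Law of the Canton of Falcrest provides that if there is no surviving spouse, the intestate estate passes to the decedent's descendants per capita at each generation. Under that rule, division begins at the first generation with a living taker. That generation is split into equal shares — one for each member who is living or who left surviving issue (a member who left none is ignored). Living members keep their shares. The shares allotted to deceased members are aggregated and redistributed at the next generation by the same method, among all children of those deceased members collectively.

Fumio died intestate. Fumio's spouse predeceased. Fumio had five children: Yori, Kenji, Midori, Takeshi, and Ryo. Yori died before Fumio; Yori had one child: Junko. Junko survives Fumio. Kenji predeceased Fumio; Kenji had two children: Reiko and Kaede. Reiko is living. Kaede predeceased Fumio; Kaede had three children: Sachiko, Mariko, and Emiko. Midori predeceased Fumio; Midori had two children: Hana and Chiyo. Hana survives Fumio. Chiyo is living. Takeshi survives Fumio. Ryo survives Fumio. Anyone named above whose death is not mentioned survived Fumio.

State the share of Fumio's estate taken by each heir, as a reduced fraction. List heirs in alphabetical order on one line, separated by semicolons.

Chiyo 3/25; Emiko 1/25; Hana 3/25; Junko 3/25; Mariko 1/25; Reiko 3/25; Ryo 1/5; Sachiko 1/25; Takeshi 1/5

There is no surviving spouse, so the entire estate passes to Fumio's descendants per capita at each generation.
At generation 1 (Yori, Kenji, Midori, Takeshi, Ryo) there are 5 shares of (1)/5 = 1/5 each.
Living: Takeshi and Ryo — each takes 1/5.
Deceased: Yori, Kenji, and Midori. Their combined 3/5 is pooled and carried to generation 2.
At generation 2 (Junko, Reiko, Kaede, Hana, Chiyo) there are 5 shares of (3/5)/5 = 3/25 each.
Living: Junko, Reiko, Hana, and Chiyo — each takes 3/25.
Deceased: Kaede. That 3/25 share is carried to generation 3.
At generation 3 (Sachiko, Mariko, Emiko) there are 3 shares of (3/25)/3 = 1/25 each.
Living: Sachiko, Mariko, and Emiko — each takes 1/25.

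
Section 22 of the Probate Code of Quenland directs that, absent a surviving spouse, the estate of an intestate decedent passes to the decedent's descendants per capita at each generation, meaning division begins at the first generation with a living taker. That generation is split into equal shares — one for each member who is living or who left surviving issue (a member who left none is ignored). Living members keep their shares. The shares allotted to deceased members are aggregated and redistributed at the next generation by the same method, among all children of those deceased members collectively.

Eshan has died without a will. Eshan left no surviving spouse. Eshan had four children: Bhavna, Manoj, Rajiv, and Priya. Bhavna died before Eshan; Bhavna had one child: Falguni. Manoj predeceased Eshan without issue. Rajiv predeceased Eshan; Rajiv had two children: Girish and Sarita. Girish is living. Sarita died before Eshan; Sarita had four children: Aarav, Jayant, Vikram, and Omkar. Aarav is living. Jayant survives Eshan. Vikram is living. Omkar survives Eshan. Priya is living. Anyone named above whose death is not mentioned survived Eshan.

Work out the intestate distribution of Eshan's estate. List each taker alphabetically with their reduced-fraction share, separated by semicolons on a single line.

There is no surviving spouse, so the entire estate passes to Eshan's descendants per capita at each generation.
At generation 1 (Bhavna, Rajiv, Priya) there are 3 shares of (1)/3 = 1/3 each.
Living: Priya — each takes 1/3.
Deceased: Bhavna and Rajiv. Their combined 2/3 is pooled and carried to generation 2.
At generation 2 (Falguni, Girish, Sarita) there are 3 shares of (2/3)/3 = 2/9 each.
Living: Falguni and Girish — each takes 2/9.
Deceased: Sarita. That 2/9 share is carried to generation 3.
At generation 3 (Aarav, Jayant, Vikram, Omkar) there are 4 shares of (2/9)/4 = 1/18 each.
Living: Aarav, Jayant, Vikram, and Omkar — each takes 1/18.

Aarav 1/18; Falguni 2/9; Girish 2/9; Jayant 1/18; Omkar 1/18; Priya 1/3; Vikram 1/18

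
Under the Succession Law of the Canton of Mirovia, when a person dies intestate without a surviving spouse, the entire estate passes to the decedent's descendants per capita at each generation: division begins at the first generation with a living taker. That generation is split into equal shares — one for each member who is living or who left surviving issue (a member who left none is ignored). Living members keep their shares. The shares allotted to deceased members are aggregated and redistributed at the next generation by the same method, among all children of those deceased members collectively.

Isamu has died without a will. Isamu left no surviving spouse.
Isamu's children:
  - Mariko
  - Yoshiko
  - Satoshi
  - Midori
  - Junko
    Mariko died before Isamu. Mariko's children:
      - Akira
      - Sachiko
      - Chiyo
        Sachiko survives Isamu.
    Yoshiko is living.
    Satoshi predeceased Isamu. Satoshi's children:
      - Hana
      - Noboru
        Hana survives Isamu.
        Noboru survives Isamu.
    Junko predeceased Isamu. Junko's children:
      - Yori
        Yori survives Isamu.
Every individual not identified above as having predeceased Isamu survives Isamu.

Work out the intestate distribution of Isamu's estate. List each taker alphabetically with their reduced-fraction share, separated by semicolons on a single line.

There is no surviving spouse, so the entire estate passes to Isamu's descendants per capita at each generation.
At generation 1 (Mariko, Yoshiko, Satoshi, Midori, Junko) there are 5 shares of (1)/5 = 1/5 each.
Living: Yoshiko and Midori — each takes 1/5.
Deceased: Mariko, Satoshi, and Junko. Their combined 3/5 is pooled and carried to generation 2.
At generation 2 (Akira, Sachiko, Chiyo, Hana, Noboru, Yori) there are 6 shares of (3/5)/6 = 1/10 each.
Living: Akira, Sachiko, Chiyo, Hana, Noboru, and Yori — each takes 1/10.

Akira 1/10; Chiyo 1/10; Hana 1/10; Midori 1/5; Noboru 1/10; Sachiko 1/10; Yori 1/10; Yoshiko 1/5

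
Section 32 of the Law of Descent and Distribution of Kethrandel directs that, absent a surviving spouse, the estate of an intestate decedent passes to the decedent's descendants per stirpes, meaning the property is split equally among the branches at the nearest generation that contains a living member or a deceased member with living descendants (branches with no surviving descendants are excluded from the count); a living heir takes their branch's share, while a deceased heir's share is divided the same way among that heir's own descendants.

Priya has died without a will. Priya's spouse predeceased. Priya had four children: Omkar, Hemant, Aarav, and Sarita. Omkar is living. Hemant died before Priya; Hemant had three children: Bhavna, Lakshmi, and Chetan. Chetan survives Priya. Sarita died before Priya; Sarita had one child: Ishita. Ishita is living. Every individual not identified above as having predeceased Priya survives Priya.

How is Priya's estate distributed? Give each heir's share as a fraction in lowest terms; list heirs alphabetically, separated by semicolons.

There is no surviving spouse, so the entire estate passes to Priya's descendants per stirpes.
The estate is divided into 4 equal shares of 1/4 among Omkar, Hemant, Aarav, Sarita.
Omkar is living and takes 1/4.
Hemant predeceased; the 1/4 allotted to Hemant's branch passes to Hemant's issue by representation.
The 1/4 is divided into 3 equal shares of 1/12 among Bhavna, Lakshmi, Chetan.
Bhavna is living and takes 1/12.
Lakshmi is living and takes 1/12.
Chetan is living and takes 1/12.
Aarav is living and takes 1/4.
Sarita predeceased; the 1/4 allotted to Sarita's branch passes to Sarita's issue by representation.
Ishita is the sole taker at this level and receives the full 1/4.

Aarav 1/4; Bhavna 1/12; Chetan 1/12; Ishita 1/4; Lakshmi 1/12; Omkar 1/4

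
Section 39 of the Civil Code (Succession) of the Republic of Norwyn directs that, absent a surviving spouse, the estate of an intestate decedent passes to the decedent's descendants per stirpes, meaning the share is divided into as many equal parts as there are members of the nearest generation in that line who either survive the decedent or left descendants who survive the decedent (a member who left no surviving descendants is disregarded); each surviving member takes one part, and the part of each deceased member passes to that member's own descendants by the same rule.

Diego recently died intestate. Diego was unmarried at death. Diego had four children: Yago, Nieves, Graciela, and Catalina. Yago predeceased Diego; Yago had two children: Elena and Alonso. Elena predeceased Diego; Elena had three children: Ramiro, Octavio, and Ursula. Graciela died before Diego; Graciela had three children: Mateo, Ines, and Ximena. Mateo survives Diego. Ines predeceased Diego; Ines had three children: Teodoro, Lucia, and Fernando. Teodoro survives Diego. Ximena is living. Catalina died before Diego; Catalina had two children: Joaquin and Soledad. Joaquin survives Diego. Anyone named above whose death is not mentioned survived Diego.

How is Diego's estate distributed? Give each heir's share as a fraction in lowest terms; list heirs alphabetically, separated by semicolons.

Alonso 1/8; Fernando 1/36; Joaquin 1/8; Lucia 1/36; Mateo 1/12; Nieves 1/4; Octavio 1/24; Ramiro 1/24; Soledad 1/8; Teodoro 1/36; Ursula 1/24; Ximena 1/12

There is no surviving spouse, so the entire estate passes to Diego's descendants per stirpes.
The estate is divided into 4 equal shares of 1/4 among Yago, Nieves, Graciela, Catalina.
Yago predeceased; the 1/4 allotted to Yago's branch passes to Yago's issue by representation.
The 1/4 is divided into 2 equal shares of 1/8 among Elena, Alonso.
Elena predeceased; the 1/8 allotted to Elena's branch passes to Elena's issue by representation.
The 1/8 is divided into 3 equal shares of 1/24 among Ramiro, Octavio, Ursula.
Ramiro is living and takes 1/24.
Octavio is living and takes 1/24.
Ursula is living and takes 1/24.
Alonso is living and takes 1/8.
Nieves is living and takes 1/4.
Graciela predeceased; the 1/4 allotted to Graciela's branch passes to Graciela's issue by representation.
The 1/4 is divided into 3 equal shares of 1/12 among Mateo, Ines, Ximena.
Mateo is living and takes 1/12.
Ines predeceased; the 1/12 allotted to Ines's branch passes to Ines's issue by representation.
The 1/12 is divided into 3 equal shares of 1/36 among Teodoro, Lucia, Fernando.
Teodoro is living and takes 1/36.
Lucia is living and takes 1/36.
Fernando is living and takes 1/36.
Ximena is living and takes 1/12.
Catalina predeceased; the 1/4 allotted to Catalina's branch passes to Catalina's issue by representation.
The 1/4 is divided into 2 equal shares of 1/8 among Joaquin, Soledad.
Joaquin is living and takes 1/8.
Soledad is living and takes 1/8.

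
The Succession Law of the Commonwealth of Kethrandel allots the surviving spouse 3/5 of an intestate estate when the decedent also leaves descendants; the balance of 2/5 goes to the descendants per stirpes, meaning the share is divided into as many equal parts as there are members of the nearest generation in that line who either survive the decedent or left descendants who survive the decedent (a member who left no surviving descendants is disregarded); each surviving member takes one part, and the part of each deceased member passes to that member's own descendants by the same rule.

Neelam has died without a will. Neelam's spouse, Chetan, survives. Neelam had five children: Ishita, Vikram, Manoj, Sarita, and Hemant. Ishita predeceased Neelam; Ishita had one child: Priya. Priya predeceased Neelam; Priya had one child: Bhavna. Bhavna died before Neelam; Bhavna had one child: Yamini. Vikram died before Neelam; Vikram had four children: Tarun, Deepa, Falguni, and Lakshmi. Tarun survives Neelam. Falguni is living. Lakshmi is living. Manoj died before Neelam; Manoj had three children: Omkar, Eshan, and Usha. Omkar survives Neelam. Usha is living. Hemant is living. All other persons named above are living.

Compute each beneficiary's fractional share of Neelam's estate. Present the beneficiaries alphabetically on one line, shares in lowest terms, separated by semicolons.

Chetan 3/5; Deepa 1/50; Eshan 2/75; Falguni 1/50; Hemant 2/25; Lakshmi 1/50; Omkar 2/75; Sarita 2/25; Tarun 1/50; Usha 2/75; Yamini 2/25

Chetan, as surviving spouse, takes 3/5.
The remaining 2/5 passes to Neelam's descendants per stirpes.
The 2/5 is divided into 5 equal shares of 2/25 among Ishita, Vikram, Manoj, Sarita, Hemant.
Ishita predeceased; the 2/25 allotted to Ishita's branch passes to Ishita's issue by representation.
Priya's line is the sole branch at this level, so the full 2/25 passes to Priya's issue by representation.
Bhavna's line is the sole branch at this level, so the full 2/25 passes to Bhavna's issue by representation.
Yamini is the sole taker at this level and receives the full 2/25.
Vikram predeceased; the 2/25 allotted to Vikram's branch passes to Vikram's issue by representation.
The 2/25 is divided into 4 equal shares of 1/50 among Tarun, Deepa, Falguni, Lakshmi.
Tarun is living and takes 1/50.
Deepa is living and takes 1/50.
Falguni is living and takes 1/50.
Lakshmi is living and takes 1/50.
Manoj predeceased; the 2/25 allotted to Manoj's branch passes to Manoj's issue by representation.
The 2/25 is divided into 3 equal shares of 2/75 among Omkar, Eshan, Usha.
Omkar is living and takes 2/75.
Eshan is living and takes 2/75.
Usha is living and takes 2/75.
Sarita is living and takes 2/25.
Hemant is living and takes 2/25.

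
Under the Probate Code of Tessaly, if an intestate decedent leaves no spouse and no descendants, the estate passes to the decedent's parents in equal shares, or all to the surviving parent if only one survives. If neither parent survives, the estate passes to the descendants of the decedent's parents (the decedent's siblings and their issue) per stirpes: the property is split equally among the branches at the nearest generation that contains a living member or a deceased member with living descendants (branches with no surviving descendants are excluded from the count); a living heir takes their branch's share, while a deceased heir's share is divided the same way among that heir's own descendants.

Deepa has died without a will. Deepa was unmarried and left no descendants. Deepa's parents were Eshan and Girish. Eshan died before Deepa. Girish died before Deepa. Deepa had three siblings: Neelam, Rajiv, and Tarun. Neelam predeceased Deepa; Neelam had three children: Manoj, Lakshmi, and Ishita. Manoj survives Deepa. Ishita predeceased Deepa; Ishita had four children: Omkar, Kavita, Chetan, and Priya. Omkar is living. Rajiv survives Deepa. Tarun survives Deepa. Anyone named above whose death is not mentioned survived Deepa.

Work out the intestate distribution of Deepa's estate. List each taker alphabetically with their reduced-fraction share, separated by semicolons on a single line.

Chetan 1/36; Kavita 1/36; Lakshmi 1/9; Manoj 1/9; Omkar 1/36; Priya 1/36; Rajiv 1/3; Tarun 1/3

Neither parent survives and there are no descendants, so the estate passes to Deepa's siblings and their issue per stirpes.
The estate is divided into 3 equal shares of 1/3 among Neelam, Rajiv, Tarun.
Neelam predeceased; the 1/3 allotted to Neelam's branch passes to Neelam's issue by representation.
The 1/3 is divided into 3 equal shares of 1/9 among Manoj, Lakshmi, Ishita.
Manoj is living and takes 1/9.
Lakshmi is living and takes 1/9.
Ishita predeceased; the 1/9 allotted to Ishita's branch passes to Ishita's issue by representation.
The 1/9 is divided into 4 equal shares of 1/36 among Omkar, Kavita, Chetan, Priya.
Omkar is living and takes 1/36.
Kavita is living and takes 1/36.
Chetan is living and takes 1/36.
Priya is living and takes 1/36.
Rajiv is living and takes 1/3.
Tarun is living and takes 1/3.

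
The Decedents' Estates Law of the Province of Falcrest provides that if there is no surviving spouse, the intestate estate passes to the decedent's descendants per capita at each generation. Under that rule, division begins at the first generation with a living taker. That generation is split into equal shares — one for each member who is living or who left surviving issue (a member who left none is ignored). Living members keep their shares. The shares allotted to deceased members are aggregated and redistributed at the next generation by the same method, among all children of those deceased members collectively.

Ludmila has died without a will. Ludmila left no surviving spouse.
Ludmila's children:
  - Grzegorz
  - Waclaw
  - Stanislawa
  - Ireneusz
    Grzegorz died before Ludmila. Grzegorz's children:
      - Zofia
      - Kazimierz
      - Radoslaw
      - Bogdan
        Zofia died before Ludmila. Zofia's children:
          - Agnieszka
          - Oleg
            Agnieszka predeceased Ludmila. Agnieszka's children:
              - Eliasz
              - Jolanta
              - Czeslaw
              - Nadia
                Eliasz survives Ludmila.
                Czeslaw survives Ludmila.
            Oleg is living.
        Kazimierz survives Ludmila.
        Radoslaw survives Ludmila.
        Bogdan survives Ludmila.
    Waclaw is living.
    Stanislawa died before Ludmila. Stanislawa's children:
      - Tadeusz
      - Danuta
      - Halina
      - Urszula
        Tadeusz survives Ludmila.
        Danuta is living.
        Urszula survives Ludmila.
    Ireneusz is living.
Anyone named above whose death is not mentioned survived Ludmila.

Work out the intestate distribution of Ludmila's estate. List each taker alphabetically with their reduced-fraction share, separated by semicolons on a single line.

Bogdan 1/16; Czeslaw 1/128; Danuta 1/16; Eliasz 1/128; Halina 1/16; Ireneusz 1/4; Jolanta 1/128; Kazimierz 1/16; Nadia 1/128; Oleg 1/32; Radoslaw 1/16; Tadeusz 1/16; Urszula 1/16; Waclaw 1/4

There is no surviving spouse, so the entire estate passes to Ludmila's descendants per capita at each generation.
At generation 1 (Grzegorz, Waclaw, Stanislawa, Ireneusz) there are 4 shares of (1)/4 = 1/4 each.
Living: Waclaw and Ireneusz — each takes 1/4.
Deceased: Grzegorz and Stanislawa. Their combined 1/2 is pooled and carried to generation 2.
At generation 2 (Zofia, Kazimierz, Radoslaw, Bogdan, Tadeusz, Danuta, Halina, Urszula) there are 8 shares of (1/2)/8 = 1/16 each.
Living: Kazimierz, Radoslaw, Bogdan, Tadeusz, Danuta, Halina, and Urszula — each takes 1/16.
Deceased: Zofia. That 1/16 share is carried to generation 3.
At generation 3 (Agnieszka, Oleg) there are 2 shares of (1/16)/2 = 1/32 each.
Living: Oleg — each takes 1/32.
Deceased: Agnieszka. That 1/32 share is carried to generation 4.
At generation 4 (Eliasz, Jolanta, Czeslaw, Nadia) there are 4 shares of (1/32)/4 = 1/128 each.
Living: Eliasz, Jolanta, Czeslaw, and Nadia — each takes 1/128.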